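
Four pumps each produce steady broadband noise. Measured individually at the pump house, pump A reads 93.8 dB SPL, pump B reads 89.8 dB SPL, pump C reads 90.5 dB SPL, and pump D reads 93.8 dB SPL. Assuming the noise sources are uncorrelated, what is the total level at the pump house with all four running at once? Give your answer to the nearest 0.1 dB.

98.4 dB SPL

Uncorrelated sources add in intensity (power), not in dB.
L_total = 10·log₁₀(10^(93.8/10) + 10^(89.8/10) + 10^(90.5/10) + 10^(93.8/10)) = 10·log₁₀(6875000000) = 98.4 dB SPL.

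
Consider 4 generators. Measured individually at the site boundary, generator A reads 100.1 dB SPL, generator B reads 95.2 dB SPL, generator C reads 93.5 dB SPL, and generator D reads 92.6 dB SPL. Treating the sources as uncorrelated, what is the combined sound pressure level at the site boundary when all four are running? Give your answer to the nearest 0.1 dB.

102.5 dB SPL

Uncorrelated sources add in intensity (power), not in dB.
L_total = 10·log₁₀(10^(100.1/10) + 10^(95.2/10) + 10^(93.5/10) + 10^(92.6/10)) = 10·log₁₀(17603000000) = 102.5 dB SPL.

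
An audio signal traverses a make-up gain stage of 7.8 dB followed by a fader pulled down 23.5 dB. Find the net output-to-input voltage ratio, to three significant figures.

0.164

Net gain = 7.8 + (−23.5) = -15.7 dB.
Voltage ratio = 10^(-15.7/20) = 0.164.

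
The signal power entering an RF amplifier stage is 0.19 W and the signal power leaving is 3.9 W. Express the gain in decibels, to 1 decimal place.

Power is a power quantity, so gain = 10·log₁₀(P_out/P_in).
10·log₁₀(3.9/0.19) = 10·log₁₀(20.53) = 13.1 dB.

13.1 dB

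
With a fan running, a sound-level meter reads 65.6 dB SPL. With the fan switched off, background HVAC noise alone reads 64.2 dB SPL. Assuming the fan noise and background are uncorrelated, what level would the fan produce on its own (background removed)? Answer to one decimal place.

60.0 dB SPL

Background correction is a power subtraction:
L_src = 10·log₁₀(10^(65.6/10) − 10^(64.2/10)) = 10·log₁₀(1001000) = 60.0 dB SPL.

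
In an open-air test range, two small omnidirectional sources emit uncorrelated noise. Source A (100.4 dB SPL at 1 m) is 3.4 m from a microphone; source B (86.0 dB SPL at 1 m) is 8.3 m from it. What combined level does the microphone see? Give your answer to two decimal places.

89.80 dB SPL

At the listener: L_A = 100.4 − 20·log₁₀(3.4) = 89.770 dB; L_B = 86.0 − 20·log₁₀(8.3) = 67.618 dB.
Combined: 10·log₁₀(10^(89.770/10)+10^(67.618/10)) = 89.80 dB SPL.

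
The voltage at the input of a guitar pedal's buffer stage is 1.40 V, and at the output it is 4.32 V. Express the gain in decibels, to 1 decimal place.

9.8 dB

For a voltage ratio, dB = 20·log₁₀(V₂/V₁).
20·log₁₀(4.32/1.40) = 20·log₁₀(3.086) = 9.8 dB.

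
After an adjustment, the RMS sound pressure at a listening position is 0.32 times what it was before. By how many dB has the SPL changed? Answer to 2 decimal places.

SPL change from a pressure ratio uses the 20·log₁₀ form:
20·log₁₀(0.32) = -9.90 dB.

-9.90 dB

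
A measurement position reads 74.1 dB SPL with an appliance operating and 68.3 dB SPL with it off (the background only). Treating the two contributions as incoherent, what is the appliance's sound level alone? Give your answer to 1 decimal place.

Subtract intensities: L_src = 10·log₁₀(10^(L_total/10) − 10^(L_bg/10)).
L_src = 10·log₁₀(10^(74.1/10) − 10^(68.3/10)) = 10·log₁₀(18940000) = 72.8 dB SPL.

72.8 dB SPL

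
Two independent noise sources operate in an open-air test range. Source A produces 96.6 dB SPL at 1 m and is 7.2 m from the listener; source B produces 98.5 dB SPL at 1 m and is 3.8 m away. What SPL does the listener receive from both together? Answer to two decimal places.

87.62 dB SPL

At the listener: L_A = 96.6 − 20·log₁₀(7.2) = 79.453 dB; L_B = 98.5 − 20·log₁₀(3.8) = 86.904 dB.
Combined: 10·log₁₀(10^(79.453/10)+10^(86.904/10)) = 87.62 dB SPL.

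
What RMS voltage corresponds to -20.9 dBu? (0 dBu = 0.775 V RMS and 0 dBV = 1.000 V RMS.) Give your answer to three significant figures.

0.0699 V

V = 0.775 V × 10^(-20.9/20).
= 0.775 × 0.09016 = 0.0699 V.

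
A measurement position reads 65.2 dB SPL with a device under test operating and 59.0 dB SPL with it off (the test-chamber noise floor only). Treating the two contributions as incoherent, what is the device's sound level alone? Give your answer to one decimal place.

64.0 dB SPL

Subtract intensities: L_src = 10·log₁₀(10^(L_total/10) − 10^(L_bg/10)).
L_src = 10·log₁₀(10^(65.2/10) − 10^(59.0/10)) = 10·log₁₀(2517000) = 64.0 dB SPL.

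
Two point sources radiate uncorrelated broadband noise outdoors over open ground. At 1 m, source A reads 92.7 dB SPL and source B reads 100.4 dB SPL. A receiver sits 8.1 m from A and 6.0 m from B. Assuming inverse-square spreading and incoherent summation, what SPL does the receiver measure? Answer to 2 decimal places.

85.22 dB SPL

At the listener: L_A = 92.7 − 20·log₁₀(8.1) = 74.530 dB; L_B = 100.4 − 20·log₁₀(6.0) = 84.837 dB.
Combined: 10·log₁₀(10^(74.530/10)+10^(84.837/10)) = 85.22 dB SPL.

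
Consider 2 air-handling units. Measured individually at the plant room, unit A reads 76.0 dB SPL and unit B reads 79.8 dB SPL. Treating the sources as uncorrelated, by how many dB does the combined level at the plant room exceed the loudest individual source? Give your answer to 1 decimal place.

1.5 dB

Uncorrelated sources add in intensity (power), not in dB.
L_total = 10·log₁₀(10^(76.0/10) + 10^(79.8/10)) = 81.31 dB SPL.
Excess over the loudest (79.8 dB): 81.31 − 79.8 = 1.5 dB.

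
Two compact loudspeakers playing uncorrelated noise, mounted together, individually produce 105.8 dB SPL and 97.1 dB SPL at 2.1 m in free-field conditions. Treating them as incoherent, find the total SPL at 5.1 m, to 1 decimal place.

98.6 dB SPL

Combined at 2.1 m: 10·log₁₀(10^(105.8/10)+10^(97.1/10)) = 106.35 dB SPL.
Then apply −20·log₁₀(5.1/2.1) = -7.71 dB → 98.6 dB SPL.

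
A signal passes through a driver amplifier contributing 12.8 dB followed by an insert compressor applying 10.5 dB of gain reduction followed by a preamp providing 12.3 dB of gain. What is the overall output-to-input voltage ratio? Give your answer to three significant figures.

5.37

Net gain = 12.8 + (−10.5) + 12.3 = 14.6 dB.
Voltage ratio = 10^(14.6/20) = 5.37.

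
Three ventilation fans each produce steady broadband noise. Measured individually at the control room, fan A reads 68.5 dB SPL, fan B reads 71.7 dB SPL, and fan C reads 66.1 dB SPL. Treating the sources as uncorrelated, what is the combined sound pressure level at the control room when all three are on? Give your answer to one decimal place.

74.1 dB SPL

Uncorrelated sources add in intensity (power), not in dB.
L_total = 10·log₁₀(10^(68.5/10) + 10^(71.7/10) + 10^(66.1/10)) = 10·log₁₀(25940000) = 74.1 dB SPL.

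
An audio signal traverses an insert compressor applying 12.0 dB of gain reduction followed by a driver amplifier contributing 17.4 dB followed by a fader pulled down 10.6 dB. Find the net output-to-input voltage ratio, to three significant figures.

Net gain = (−12.0) + 17.4 + (−10.6) = -5.2 dB.
Voltage ratio = 10^(-5.2/20) = 0.550.

0.550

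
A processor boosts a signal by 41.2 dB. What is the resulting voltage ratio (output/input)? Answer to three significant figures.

Voltage ratio = 10^(dB/20).
10^(41.2/20) = 10^(2.060) = 115.

115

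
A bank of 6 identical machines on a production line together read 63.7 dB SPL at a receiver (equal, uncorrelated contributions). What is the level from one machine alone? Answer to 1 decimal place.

6 equal incoherent sources add 10·log₁₀(6) = 7.78 dB over one source.
L_one = 63.7 − 7.78 = 55.9 dB SPL.

55.9 dB SPL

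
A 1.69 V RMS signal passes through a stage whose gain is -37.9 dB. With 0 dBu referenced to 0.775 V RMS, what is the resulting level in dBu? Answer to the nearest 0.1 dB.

Input level: 20·log₁₀(1.69/0.775) = 6.77 dBu.
Output: 6.77 − 37.9 = -31.1 dBu.

-31.1 dBu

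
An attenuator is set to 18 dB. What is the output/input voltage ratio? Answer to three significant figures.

0.126

Voltage ratio = 10^(dB/20).
10^(-18/20) = 10^(-0.9000) = 0.126.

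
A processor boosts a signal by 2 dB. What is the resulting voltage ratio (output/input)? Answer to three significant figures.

Voltage ratio = 10^(dB/20).
10^(2/20) = 10^(0.1000) = 1.26.

1.26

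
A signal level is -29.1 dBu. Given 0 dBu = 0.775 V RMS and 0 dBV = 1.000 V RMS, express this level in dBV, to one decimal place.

-31.3 dBV

The offset between the scales is 20·log₁₀(0.775/1.000) = −2.214 dB.
So dBV = -29.1 − 2.214 = -31.3 dBV.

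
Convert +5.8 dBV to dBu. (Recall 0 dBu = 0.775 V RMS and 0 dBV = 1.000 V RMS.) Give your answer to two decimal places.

+8.01 dBu

The offset between the scales is 20·log₁₀(0.775/1.000) = −2.214 dB.
So dBu = +5.8 + 2.214 = +8.01 dBu.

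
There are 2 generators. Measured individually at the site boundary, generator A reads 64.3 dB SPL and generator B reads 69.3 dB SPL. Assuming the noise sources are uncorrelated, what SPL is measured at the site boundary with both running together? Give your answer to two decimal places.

70.49 dB SPL

Incoherent sources sum as intensities:
L_total = 10·log₁₀(10^(64.3/10) + 10^(69.3/10)) = 10·log₁₀(11200000) = 70.49 dB SPL.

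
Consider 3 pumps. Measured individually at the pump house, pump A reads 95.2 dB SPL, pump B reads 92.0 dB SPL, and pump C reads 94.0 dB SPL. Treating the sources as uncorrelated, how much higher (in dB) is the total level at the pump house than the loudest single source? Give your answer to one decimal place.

Uncorrelated sources add in intensity (power), not in dB.
L_total = 10·log₁₀(10^(95.2/10) + 10^(92.0/10) + 10^(94.0/10)) = 98.70 dB SPL.
Excess over the loudest (95.2 dB): 98.70 − 95.2 = 3.5 dB.

3.5 dB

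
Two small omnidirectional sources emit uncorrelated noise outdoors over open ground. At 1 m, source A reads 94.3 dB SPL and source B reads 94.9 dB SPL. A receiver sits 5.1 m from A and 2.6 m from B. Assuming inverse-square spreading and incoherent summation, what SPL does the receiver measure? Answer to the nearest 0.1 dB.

At the listener: L_A = 94.3 − 20·log₁₀(5.1) = 80.15 dB; L_B = 94.9 − 20·log₁₀(2.6) = 86.60 dB.
Combined: 10·log₁₀(10^(80.15/10)+10^(86.60/10)) = 87.5 dB SPL.

87.5 dB SPL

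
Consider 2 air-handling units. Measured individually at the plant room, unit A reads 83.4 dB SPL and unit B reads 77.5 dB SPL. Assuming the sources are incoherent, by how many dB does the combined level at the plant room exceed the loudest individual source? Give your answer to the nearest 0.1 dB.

Uncorrelated sources add in intensity (power), not in dB.
L_total = 10·log₁₀(10^(83.4/10) + 10^(77.5/10)) = 84.39 dB SPL.
Excess over the loudest (83.4 dB): 84.39 − 83.4 = 1.0 dB.

1.0 dB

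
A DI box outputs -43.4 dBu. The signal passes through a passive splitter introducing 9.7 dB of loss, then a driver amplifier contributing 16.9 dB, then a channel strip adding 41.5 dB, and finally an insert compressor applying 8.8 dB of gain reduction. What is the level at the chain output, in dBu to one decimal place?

-3.5 dBu

Cascaded gains and losses add directly in dB.
-43.4 − 9.7 + 16.9 + 41.5 − 8.8 = -3.5 dBu.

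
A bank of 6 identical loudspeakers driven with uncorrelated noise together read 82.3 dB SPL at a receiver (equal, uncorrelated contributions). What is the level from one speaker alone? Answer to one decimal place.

6 equal incoherent sources add 10·log₁₀(6) = 7.78 dB over one source.
L_one = 82.3 − 7.78 = 74.5 dB SPL.

74.5 dB SPL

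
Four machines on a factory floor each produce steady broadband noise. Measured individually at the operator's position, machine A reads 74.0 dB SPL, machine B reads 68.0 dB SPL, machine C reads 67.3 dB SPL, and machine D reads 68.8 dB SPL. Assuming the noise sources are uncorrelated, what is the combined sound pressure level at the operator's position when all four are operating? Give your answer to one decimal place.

Uncorrelated sources add in intensity (power), not in dB.
L_total = 10·log₁₀(10^(74.0/10) + 10^(68.0/10) + 10^(67.3/10) + 10^(68.8/10)) = 10·log₁₀(44380000) = 76.5 dB SPL.

76.5 dB SPL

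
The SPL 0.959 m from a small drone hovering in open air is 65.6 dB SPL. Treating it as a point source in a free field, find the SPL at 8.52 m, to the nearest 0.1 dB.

46.6 dB SPL

Inverse-square spreading gives ΔL = −20·log₁₀(d₂/d₁).
ΔL = −20·log₁₀(8.52/0.959) = -18.97 dB, so L₂ = 65.6 + (-18.97) = 46.6 dB SPL.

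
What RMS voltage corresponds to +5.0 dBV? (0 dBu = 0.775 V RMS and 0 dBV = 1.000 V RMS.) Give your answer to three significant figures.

1.78 V

V = 1.000 V × 10^(+5.0/20).
= 1.000 × 1.778 = 1.78 V.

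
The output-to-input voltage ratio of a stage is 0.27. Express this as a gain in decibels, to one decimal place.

For a voltage ratio, dB = 20·log₁₀(V₂/V₁).
20·log₁₀(0.27) = -11.4 dB.

-11.4 dB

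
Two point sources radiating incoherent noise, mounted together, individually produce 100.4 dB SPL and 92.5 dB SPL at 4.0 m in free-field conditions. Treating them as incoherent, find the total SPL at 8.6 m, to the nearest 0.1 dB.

94.4 dB SPL

Combined at 4.0 m: 10·log₁₀(10^(100.4/10)+10^(92.5/10)) = 101.05 dB SPL.
Then apply −20·log₁₀(8.6/4.0) = -6.65 dB → 94.4 dB SPL.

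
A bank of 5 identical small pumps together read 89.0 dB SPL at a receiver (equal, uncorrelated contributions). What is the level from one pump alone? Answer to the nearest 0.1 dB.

5 equal incoherent sources add 10·log₁₀(5) = 6.99 dB over one source.
L_one = 89.0 − 6.99 = 82.0 dB SPL.

82.0 dB SPL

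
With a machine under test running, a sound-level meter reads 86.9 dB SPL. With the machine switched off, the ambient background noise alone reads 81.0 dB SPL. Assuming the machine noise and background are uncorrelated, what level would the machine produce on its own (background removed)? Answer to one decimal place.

Remove the background by subtracting linear intensities:
L_src = 10·log₁₀(10^(86.9/10) − 10^(81.0/10)) = 10·log₁₀(363900000) = 85.6 dB SPL.

85.6 dB SPL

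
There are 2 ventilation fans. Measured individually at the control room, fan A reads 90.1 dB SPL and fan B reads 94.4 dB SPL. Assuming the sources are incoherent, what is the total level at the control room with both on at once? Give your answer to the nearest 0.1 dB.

Incoherent sources sum as intensities:
L_total = 10·log₁₀(10^(90.1/10) + 10^(94.4/10)) = 10·log₁₀(3778000000) = 95.8 dB SPL.

95.8 dB SPL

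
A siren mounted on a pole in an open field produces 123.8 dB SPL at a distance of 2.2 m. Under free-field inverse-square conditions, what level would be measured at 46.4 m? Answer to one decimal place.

Free-field point source: level drops by 20·log₁₀ of the distance ratio.
ΔL = −20·log₁₀(46.4/2.2) = -26.48 dB, so L₂ = 123.8 + (-26.48) = 97.3 dB SPL.

97.3 dB SPL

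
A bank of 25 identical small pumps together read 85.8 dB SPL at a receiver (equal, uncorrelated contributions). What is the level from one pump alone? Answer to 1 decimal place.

25 equal incoherent sources add 10·log₁₀(25) = 13.98 dB over one source.
L_one = 85.8 − 13.98 = 71.8 dB SPL.

71.8 dB SPL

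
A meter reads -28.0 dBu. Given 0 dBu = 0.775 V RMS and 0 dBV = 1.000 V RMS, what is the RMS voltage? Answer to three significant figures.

0.0309 V

V = 0.775 V × 10^(-28.0/20).
= 0.775 × 0.03981 = 0.0309 V.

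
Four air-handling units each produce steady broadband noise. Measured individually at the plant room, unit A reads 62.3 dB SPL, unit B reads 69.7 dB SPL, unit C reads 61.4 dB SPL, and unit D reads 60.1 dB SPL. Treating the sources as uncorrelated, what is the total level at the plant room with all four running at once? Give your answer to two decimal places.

71.28 dB SPL

Incoherent sources sum as intensities:
L_total = 10·log₁₀(10^(62.3/10) + 10^(69.7/10) + 10^(61.4/10) + 10^(60.1/10)) = 10·log₁₀(13430000) = 71.28 dB SPL.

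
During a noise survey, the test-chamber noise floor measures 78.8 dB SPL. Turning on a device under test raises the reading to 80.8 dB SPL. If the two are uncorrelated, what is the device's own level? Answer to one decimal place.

Background correction is a power subtraction:
L_src = 10·log₁₀(10^(80.8/10) − 10^(78.8/10)) = 10·log₁₀(44370000) = 76.5 dB SPL.

76.5 dB SPL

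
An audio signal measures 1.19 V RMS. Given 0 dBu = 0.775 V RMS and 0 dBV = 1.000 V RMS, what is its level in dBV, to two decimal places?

+1.51 dBV

dBV = 20·log₁₀(V / 1.000 V).
20·log₁₀(1.19/1.000) = +1.51 dBV.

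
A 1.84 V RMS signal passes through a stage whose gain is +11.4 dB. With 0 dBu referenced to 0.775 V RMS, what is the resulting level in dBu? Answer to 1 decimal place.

Input level: 20·log₁₀(1.84/0.775) = 7.51 dBu.
Output: 7.51 + 11.4 = +18.9 dBu.

+18.9 dBu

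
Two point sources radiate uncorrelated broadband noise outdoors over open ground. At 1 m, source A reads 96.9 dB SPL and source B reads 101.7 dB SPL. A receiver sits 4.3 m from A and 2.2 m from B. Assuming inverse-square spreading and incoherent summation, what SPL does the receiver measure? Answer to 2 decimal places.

At the listener: L_A = 96.9 − 20·log₁₀(4.3) = 84.231 dB; L_B = 101.7 − 20·log₁₀(2.2) = 94.852 dB.
Combined: 10·log₁₀(10^(84.231/10)+10^(94.852/10)) = 95.21 dB SPL.

95.21 dB SPL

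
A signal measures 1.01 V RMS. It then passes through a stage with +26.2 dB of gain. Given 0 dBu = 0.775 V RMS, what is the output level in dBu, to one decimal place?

Input level: 20·log₁₀(1.01/0.775) = 2.30 dBu.
Output: 2.30 + 26.2 = +28.5 dBu.

+28.5 dBu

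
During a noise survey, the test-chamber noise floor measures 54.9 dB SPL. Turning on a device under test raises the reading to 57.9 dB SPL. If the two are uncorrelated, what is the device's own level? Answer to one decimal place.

Background correction is a power subtraction:
L_src = 10·log₁₀(10^(57.9/10) − 10^(54.9/10)) = 10·log₁₀(307600) = 54.9 dB SPL.

54.9 dB SPL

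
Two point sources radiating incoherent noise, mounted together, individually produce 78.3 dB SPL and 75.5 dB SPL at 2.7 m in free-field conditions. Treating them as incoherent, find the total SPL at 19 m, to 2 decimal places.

Combined at 2.7 m: 10·log₁₀(10^(78.3/10)+10^(75.5/10)) = 80.132 dB SPL.
Then apply −20·log₁₀(19/2.7) = -16.948 dB → 63.18 dB SPL.

63.18 dB SPL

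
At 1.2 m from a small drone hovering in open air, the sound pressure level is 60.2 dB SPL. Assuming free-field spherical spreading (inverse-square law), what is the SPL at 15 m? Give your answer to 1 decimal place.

For a point source in a free field, ΔL = −20·log₁₀(d₂/d₁).
ΔL = −20·log₁₀(15/1.2) = -21.94 dB, so L₂ = 60.2 + (-21.94) = 38.3 dB SPL.

38.3 dB SPL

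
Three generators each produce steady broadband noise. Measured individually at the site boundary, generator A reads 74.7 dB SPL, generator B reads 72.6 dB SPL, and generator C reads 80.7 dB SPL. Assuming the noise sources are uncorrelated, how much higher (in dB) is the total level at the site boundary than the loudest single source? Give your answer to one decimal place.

Incoherent sources sum as intensities:
L_total = 10·log₁₀(10^(74.7/10) + 10^(72.6/10) + 10^(80.7/10)) = 82.18 dB SPL.
Excess over the loudest (80.7 dB): 82.18 − 80.7 = 1.5 dB.

1.5 dB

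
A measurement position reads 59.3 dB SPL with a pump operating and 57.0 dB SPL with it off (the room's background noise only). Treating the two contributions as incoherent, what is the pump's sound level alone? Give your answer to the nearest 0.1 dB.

55.4 dB SPL

Subtract intensities: L_src = 10·log₁₀(10^(L_total/10) − 10^(L_bg/10)).
L_src = 10·log₁₀(10^(59.3/10) − 10^(57.0/10)) = 10·log₁₀(350000) = 55.4 dB SPL.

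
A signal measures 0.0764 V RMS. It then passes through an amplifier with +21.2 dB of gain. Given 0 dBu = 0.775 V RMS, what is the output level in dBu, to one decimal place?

+1.1 dBu

Input level: 20·log₁₀(0.0764/0.775) = -20.12 dBu.
Output: -20.12 + 21.2 = +1.1 dBu.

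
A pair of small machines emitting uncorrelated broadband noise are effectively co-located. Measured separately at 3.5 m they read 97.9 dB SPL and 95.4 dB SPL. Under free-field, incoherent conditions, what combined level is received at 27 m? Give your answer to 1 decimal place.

82.1 dB SPL

Combined at 3.5 m: 10·log₁₀(10^(97.9/10)+10^(95.4/10)) = 99.84 dB SPL.
Then apply −20·log₁₀(27/3.5) = -17.75 dB → 82.1 dB SPL.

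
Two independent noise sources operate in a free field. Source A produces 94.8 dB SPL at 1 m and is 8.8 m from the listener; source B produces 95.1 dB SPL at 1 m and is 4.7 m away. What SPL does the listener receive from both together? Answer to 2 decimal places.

82.68 dB SPL

At the listener: L_A = 94.8 − 20·log₁₀(8.8) = 75.910 dB; L_B = 95.1 − 20·log₁₀(4.7) = 81.658 dB.
Combined: 10·log₁₀(10^(75.910/10)+10^(81.658/10)) = 82.68 dB SPL.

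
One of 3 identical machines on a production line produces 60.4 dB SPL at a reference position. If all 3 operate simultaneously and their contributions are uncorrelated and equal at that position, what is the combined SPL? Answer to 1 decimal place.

3 equal incoherent sources raise the level by 10·log₁₀(3) = 4.77 dB.
L_total = 60.4 + 4.77 = 65.2 dB SPL.

65.2 dB SPL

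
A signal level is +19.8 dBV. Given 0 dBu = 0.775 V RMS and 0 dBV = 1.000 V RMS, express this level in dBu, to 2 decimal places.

+22.01 dBu

The offset between the scales is 20·log₁₀(0.775/1.000) = −2.214 dB.
So dBu = +19.8 + 2.214 = +22.01 dBu.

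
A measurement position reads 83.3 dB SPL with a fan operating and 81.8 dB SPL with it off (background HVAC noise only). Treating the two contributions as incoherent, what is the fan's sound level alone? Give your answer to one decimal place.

78.0 dB SPL

Subtract intensities: L_src = 10·log₁₀(10^(L_total/10) − 10^(L_bg/10)).
L_src = 10·log₁₀(10^(83.3/10) − 10^(81.8/10)) = 10·log₁₀(62440000) = 78.0 dB SPL.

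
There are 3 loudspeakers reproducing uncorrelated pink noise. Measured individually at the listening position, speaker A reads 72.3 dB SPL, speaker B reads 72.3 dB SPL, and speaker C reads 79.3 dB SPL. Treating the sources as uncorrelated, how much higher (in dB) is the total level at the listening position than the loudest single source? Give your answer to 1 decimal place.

1.5 dB

Uncorrelated sources add in intensity (power), not in dB.
L_total = 10·log₁₀(10^(72.3/10) + 10^(72.3/10) + 10^(79.3/10)) = 80.76 dB SPL.
Excess over the loudest (79.3 dB): 80.76 − 79.3 = 1.5 dB.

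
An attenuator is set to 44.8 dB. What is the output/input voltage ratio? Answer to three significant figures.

Voltage ratio = 10^(dB/20).
10^(-44.8/20) = 10^(-2.240) = 0.00575.

0.00575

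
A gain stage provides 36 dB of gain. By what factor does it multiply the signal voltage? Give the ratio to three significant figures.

63.1

Voltage ratio = 10^(dB/20).
10^(36/20) = 10^(1.800) = 63.1.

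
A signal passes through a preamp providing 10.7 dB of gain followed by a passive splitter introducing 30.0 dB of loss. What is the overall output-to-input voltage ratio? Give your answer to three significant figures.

Net gain = 10.7 + (−30.0) = -19.3 dB.
Voltage ratio = 10^(-19.3/20) = 0.108.

0.108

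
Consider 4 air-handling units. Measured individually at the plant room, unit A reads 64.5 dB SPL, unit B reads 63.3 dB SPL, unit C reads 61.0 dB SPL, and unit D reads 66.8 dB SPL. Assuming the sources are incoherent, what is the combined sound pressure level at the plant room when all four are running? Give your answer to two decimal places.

Incoherent sources sum as intensities:
L_total = 10·log₁₀(10^(64.5/10) + 10^(63.3/10) + 10^(61.0/10) + 10^(66.8/10)) = 10·log₁₀(11000000) = 70.41 dB SPL.

70.41 dB SPL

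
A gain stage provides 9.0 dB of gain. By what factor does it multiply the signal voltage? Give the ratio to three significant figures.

Voltage ratio = 10^(dB/20).
10^(9.0/20) = 10^(0.4500) = 2.82.

2.82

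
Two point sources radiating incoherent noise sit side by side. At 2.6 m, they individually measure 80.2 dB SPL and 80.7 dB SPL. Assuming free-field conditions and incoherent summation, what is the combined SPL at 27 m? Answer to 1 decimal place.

63.1 dB SPL

Combined at 2.6 m: 10·log₁₀(10^(80.2/10)+10^(80.7/10)) = 83.47 dB SPL.
Then apply −20·log₁₀(27/2.6) = -20.33 dB → 63.1 dB SPL.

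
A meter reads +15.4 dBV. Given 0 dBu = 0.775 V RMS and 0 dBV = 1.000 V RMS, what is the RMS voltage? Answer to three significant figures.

V = 1.000 V × 10^(+15.4/20).
= 1.000 × 5.888 = 5.89 V.

5.89 V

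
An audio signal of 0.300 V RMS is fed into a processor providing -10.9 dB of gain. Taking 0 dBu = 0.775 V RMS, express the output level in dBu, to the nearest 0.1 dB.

Input level: 20·log₁₀(0.300/0.775) = -8.24 dBu.
Output: -8.24 − 10.9 = -19.1 dBu.

-19.1 dBu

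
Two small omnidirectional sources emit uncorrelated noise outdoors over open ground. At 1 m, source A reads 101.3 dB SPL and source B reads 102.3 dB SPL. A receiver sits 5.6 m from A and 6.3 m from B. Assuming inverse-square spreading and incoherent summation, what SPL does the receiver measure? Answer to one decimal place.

89.3 dB SPL

At the listener: L_A = 101.3 − 20·log₁₀(5.6) = 86.34 dB; L_B = 102.3 − 20·log₁₀(6.3) = 86.31 dB.
Combined: 10·log₁₀(10^(86.34/10)+10^(86.31/10)) = 89.3 dB SPL.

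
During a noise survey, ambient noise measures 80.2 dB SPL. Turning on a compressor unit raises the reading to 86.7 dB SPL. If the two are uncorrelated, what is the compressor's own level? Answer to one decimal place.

85.6 dB SPL

Background correction is a power subtraction:
L_src = 10·log₁₀(10^(86.7/10) − 10^(80.2/10)) = 10·log₁₀(363000000) = 85.6 dB SPL.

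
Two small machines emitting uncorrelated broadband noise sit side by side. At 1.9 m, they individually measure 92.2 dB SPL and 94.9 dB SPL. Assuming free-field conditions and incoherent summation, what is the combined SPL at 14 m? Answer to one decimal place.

Combined at 1.9 m: 10·log₁₀(10^(92.2/10)+10^(94.9/10)) = 96.77 dB SPL.
Then apply −20·log₁₀(14/1.9) = -17.35 dB → 79.4 dB SPL.

79.4 dB SPL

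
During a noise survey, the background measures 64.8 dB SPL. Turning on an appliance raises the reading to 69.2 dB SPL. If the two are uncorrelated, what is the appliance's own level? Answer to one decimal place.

Background correction is a power subtraction:
L_src = 10·log₁₀(10^(69.2/10) − 10^(64.8/10)) = 10·log₁₀(5298000) = 67.2 dB SPL.

67.2 dB SPL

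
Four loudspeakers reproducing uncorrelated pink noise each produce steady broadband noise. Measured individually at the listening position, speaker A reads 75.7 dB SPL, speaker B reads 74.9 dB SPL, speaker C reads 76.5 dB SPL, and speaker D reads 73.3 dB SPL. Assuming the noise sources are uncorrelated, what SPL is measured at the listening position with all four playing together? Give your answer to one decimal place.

Add the sources as powers (linear), then convert back to dB:
L_total = 10·log₁₀(10^(75.7/10) + 10^(74.9/10) + 10^(76.5/10) + 10^(73.3/10)) = 10·log₁₀(134100000) = 81.3 dB SPL.

81.3 dB SPL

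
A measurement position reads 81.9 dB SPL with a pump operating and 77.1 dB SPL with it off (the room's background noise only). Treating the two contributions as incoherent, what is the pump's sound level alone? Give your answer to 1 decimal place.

Remove the background by subtracting linear intensities:
L_src = 10·log₁₀(10^(81.9/10) − 10^(77.1/10)) = 10·log₁₀(103600000) = 80.2 dB SPL.

80.2 dB SPL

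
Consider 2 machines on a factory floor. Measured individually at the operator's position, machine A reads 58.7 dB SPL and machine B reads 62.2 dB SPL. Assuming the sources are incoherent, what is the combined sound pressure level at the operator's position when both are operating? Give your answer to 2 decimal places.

Incoherent sources sum as intensities:
L_total = 10·log₁₀(10^(58.7/10) + 10^(62.2/10)) = 10·log₁₀(2401000) = 63.80 dB SPL.

63.80 dB SPL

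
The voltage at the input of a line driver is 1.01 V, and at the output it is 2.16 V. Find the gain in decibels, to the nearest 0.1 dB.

6.6 dB

For a voltage ratio, dB = 20·log₁₀(V₂/V₁).
20·log₁₀(2.16/1.01) = 20·log₁₀(2.139) = 6.6 dB.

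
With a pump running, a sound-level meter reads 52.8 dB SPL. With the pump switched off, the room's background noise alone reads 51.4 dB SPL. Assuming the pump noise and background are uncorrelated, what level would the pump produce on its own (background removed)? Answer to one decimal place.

47.2 dB SPL

Remove the background by subtracting linear intensities:
L_src = 10·log₁₀(10^(52.8/10) − 10^(51.4/10)) = 10·log₁₀(52510) = 47.2 dB SPL.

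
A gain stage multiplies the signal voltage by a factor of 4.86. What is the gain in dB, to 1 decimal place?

13.7 dB

For a voltage ratio, dB = 20·log₁₀(V₂/V₁).
20·log₁₀(4.86) = 13.7 dB.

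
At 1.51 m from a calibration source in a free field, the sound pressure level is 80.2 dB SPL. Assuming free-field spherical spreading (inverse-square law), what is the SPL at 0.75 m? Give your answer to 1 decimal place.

86.3 dB SPL

Free-field point source: level drops by 20·log₁₀ of the distance ratio.
ΔL = −20·log₁₀(0.75/1.51) = 6.08 dB, so L₂ = 80.2 + (6.08) = 86.3 dB SPL.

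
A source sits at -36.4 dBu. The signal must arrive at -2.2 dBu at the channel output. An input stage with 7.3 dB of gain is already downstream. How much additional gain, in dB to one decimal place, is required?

The required make-up gain is the shortfall in the dB sum.
G = -2.2 − (-36.4) − 7.3 = 26.9 dB.

26.9 dB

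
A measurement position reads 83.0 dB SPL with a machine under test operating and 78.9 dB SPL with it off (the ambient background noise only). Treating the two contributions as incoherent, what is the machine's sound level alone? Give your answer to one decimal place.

Remove the background by subtracting linear intensities:
L_src = 10·log₁₀(10^(83.0/10) − 10^(78.9/10)) = 10·log₁₀(121900000) = 80.9 dB SPL.

80.9 dB SPL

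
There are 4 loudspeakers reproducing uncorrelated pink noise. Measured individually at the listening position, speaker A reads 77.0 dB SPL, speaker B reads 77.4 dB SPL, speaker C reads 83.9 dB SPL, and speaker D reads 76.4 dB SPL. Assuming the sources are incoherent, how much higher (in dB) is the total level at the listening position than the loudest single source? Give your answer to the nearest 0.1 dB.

Uncorrelated sources add in intensity (power), not in dB.
L_total = 10·log₁₀(10^(77.0/10) + 10^(77.4/10) + 10^(83.9/10) + 10^(76.4/10)) = 85.96 dB SPL.
Excess over the loudest (83.9 dB): 85.96 − 83.9 = 2.1 dB.

2.1 dB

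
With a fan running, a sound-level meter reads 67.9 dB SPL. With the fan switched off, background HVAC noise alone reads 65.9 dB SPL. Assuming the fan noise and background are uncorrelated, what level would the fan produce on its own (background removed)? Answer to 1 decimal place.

Remove the background by subtracting linear intensities:
L_src = 10·log₁₀(10^(67.9/10) − 10^(65.9/10)) = 10·log₁₀(2275000) = 63.6 dB SPL.

63.6 dB SPL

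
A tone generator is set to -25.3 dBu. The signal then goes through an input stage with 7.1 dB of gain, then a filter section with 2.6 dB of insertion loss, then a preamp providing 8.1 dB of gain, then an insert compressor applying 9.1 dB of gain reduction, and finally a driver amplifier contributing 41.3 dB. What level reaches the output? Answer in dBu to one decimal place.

+19.5 dBu

Gain stages sum in dB:
-25.3 + 7.1 − 2.6 + 8.1 − 9.1 + 41.3 = +19.5 dBu.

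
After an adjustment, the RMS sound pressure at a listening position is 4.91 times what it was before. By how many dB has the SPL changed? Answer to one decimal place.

13.8 dB

Sound pressure is an amplitude quantity: ΔL = 20·log₁₀(p₂/p₁).
20·log₁₀(4.91) = 13.8 dB.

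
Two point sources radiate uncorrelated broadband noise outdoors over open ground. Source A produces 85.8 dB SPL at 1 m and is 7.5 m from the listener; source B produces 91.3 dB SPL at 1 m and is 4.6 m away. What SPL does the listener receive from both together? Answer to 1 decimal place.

At the listener: L_A = 85.8 − 20·log₁₀(7.5) = 68.30 dB; L_B = 91.3 − 20·log₁₀(4.6) = 78.04 dB.
Combined: 10·log₁₀(10^(68.30/10)+10^(78.04/10)) = 78.5 dB SPL.

78.5 dB SPL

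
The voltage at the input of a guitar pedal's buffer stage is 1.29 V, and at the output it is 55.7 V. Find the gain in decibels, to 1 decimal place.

32.7 dB

For a voltage ratio, dB = 20·log₁₀(V₂/V₁).
20·log₁₀(55.7/1.29) = 20·log₁₀(43.18) = 32.7 dB.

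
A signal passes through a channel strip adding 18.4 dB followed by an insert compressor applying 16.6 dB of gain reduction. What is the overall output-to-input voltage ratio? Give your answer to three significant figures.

1.23

Net gain = 18.4 + (−16.6) = 1.8 dB.
Voltage ratio = 10^(1.8/20) = 1.23.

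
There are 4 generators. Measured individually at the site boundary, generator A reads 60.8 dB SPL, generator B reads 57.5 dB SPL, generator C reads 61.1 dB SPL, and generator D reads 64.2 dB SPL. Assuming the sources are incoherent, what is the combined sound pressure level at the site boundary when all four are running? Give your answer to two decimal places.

Uncorrelated sources add in intensity (power), not in dB.
L_total = 10·log₁₀(10^(60.8/10) + 10^(57.5/10) + 10^(61.1/10) + 10^(64.2/10)) = 10·log₁₀(5683000) = 67.55 dB SPL.

67.55 dB SPL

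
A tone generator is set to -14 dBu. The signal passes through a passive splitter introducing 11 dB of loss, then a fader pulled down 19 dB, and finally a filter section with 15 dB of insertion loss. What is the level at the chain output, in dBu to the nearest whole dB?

Gain stages sum in dB:
-14 − 11 − 19 − 15 = -59 dBu.

-59 dBu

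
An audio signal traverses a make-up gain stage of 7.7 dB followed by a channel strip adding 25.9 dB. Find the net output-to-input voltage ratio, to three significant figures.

47.9

Net gain = 7.7 + 25.9 = 33.6 dB.
Voltage ratio = 10^(33.6/20) = 47.9.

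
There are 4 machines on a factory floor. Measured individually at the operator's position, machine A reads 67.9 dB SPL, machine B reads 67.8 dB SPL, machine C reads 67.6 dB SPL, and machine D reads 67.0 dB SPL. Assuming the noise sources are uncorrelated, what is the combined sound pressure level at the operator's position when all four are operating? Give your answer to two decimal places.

Uncorrelated sources add in intensity (power), not in dB.
L_total = 10·log₁₀(10^(67.9/10) + 10^(67.8/10) + 10^(67.6/10) + 10^(67.0/10)) = 10·log₁₀(22960000) = 73.61 dB SPL.

73.61 dB SPL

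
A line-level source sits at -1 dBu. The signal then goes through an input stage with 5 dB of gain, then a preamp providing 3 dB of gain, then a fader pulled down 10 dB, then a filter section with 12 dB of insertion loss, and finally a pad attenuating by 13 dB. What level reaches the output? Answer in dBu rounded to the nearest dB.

-28 dBu

In dB, series stages simply add:
-1 + 5 + 3 − 10 − 12 − 13 = -28 dBu.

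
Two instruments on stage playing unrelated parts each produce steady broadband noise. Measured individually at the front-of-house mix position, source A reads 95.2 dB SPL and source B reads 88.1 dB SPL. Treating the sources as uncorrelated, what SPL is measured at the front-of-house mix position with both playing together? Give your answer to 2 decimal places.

Add the sources as powers (linear), then convert back to dB:
L_total = 10·log₁₀(10^(95.2/10) + 10^(88.1/10)) = 10·log₁₀(3957000000) = 95.97 dB SPL.

95.97 dB SPL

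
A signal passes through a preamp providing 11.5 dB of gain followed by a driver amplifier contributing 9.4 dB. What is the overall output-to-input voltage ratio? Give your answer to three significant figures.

11.1

Net gain = 11.5 + 9.4 = 20.9 dB.
Voltage ratio = 10^(20.9/20) = 11.1.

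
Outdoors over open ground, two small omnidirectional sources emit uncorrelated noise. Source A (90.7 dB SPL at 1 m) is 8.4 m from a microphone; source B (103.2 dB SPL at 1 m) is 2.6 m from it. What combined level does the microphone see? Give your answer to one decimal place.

94.9 dB SPL

At the listener: L_A = 90.7 − 20·log₁₀(8.4) = 72.21 dB; L_B = 103.2 − 20·log₁₀(2.6) = 94.90 dB.
Combined: 10·log₁₀(10^(72.21/10)+10^(94.90/10)) = 94.9 dB SPL.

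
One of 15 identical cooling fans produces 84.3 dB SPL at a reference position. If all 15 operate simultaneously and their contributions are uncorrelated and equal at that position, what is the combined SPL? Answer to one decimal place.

96.1 dB SPL

15 equal incoherent sources raise the level by 10·log₁₀(15) = 11.76 dB.
L_total = 84.3 + 11.76 = 96.1 dB SPL.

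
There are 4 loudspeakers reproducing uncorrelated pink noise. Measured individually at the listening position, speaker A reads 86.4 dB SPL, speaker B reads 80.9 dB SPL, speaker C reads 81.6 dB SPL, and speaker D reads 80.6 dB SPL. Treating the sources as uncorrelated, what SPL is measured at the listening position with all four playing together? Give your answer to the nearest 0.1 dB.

Incoherent sources sum as intensities:
L_total = 10·log₁₀(10^(86.4/10) + 10^(80.9/10) + 10^(81.6/10) + 10^(80.6/10)) = 10·log₁₀(818900000) = 89.1 dB SPL.

89.1 dB SPL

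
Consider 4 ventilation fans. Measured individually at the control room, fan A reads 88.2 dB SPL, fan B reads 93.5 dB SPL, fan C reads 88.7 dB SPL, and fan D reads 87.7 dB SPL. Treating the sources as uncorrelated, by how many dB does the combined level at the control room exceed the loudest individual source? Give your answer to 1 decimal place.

2.8 dB

Incoherent sources sum as intensities:
L_total = 10·log₁₀(10^(88.2/10) + 10^(93.5/10) + 10^(88.7/10) + 10^(87.7/10)) = 96.26 dB SPL.
Excess over the loudest (93.5 dB): 96.26 − 93.5 = 2.8 dB.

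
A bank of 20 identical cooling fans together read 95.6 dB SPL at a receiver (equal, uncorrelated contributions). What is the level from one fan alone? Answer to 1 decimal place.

82.6 dB SPL

20 equal incoherent sources add 10·log₁₀(20) = 13.01 dB over one source.
L_one = 95.6 − 13.01 = 82.6 dB SPL.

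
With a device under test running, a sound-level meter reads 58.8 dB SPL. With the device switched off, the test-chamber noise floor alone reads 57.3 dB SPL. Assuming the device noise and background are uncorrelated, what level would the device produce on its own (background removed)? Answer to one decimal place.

Remove the background by subtracting linear intensities:
L_src = 10·log₁₀(10^(58.8/10) − 10^(57.3/10)) = 10·log₁₀(221500) = 53.5 dB SPL.

53.5 dB SPL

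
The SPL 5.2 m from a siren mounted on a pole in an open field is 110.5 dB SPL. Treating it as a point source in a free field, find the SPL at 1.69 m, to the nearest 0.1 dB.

Inverse-square spreading gives ΔL = −20·log₁₀(d₂/d₁).
ΔL = −20·log₁₀(1.69/5.2) = 9.76 dB, so L₂ = 110.5 + (9.76) = 120.3 dB SPL.

120.3 dB SPL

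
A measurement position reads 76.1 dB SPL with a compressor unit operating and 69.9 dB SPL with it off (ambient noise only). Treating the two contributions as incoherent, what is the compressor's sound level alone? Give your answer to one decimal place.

74.9 dB SPL

Background correction is a power subtraction:
L_src = 10·log₁₀(10^(76.1/10) − 10^(69.9/10)) = 10·log₁₀(30970000) = 74.9 dB SPL.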